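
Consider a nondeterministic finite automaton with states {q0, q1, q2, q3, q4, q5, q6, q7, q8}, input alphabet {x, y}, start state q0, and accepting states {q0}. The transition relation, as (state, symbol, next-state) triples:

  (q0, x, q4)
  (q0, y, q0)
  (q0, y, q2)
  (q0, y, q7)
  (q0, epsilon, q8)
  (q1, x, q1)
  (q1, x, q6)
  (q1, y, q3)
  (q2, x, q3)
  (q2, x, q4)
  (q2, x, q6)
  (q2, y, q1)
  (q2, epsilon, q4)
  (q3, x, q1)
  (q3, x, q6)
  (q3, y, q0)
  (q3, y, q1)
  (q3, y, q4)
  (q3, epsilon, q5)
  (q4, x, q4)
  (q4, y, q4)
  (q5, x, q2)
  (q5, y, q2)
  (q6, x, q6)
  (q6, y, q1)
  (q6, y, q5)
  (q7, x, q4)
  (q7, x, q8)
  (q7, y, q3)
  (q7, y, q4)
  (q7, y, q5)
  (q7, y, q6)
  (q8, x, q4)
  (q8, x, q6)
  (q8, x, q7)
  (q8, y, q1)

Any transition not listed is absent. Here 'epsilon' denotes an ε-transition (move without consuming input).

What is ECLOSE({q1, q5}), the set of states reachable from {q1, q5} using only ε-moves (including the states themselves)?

Begin with {q1, q5}.
No ε-moves leave this set, so the closure equals the set itself.

{q1, q5}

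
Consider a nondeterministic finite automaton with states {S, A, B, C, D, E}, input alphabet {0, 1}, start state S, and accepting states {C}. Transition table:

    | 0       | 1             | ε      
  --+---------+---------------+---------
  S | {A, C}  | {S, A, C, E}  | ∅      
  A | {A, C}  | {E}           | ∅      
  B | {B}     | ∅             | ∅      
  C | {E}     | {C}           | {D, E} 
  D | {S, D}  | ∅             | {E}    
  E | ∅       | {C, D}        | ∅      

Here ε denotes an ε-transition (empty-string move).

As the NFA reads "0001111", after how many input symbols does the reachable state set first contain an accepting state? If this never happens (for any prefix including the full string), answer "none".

1

Start in {S}.
Read '0': {S} → {A, C, D, E}.
None of the earlier sets intersect F, but {A, C, D, E} does.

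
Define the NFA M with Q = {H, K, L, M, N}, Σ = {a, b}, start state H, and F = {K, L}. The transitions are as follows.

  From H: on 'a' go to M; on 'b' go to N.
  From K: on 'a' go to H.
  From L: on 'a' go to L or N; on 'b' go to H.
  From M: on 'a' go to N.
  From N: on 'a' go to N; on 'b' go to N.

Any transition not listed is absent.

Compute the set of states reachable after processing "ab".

Start in {H}.
Read 'a': H→{M}; now {M}.
Read 'b': M→∅; now ∅.

∅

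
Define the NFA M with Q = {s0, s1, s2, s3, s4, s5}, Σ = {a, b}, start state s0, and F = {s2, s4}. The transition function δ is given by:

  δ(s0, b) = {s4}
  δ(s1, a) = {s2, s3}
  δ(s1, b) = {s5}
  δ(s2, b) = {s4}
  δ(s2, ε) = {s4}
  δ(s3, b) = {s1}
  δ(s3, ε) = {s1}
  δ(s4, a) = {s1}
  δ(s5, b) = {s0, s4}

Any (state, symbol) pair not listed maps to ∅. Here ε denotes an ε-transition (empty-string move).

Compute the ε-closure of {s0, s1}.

{s0, s1}

Begin with {s0, s1}.
No ε-moves leave this set, so the closure equals the set itself.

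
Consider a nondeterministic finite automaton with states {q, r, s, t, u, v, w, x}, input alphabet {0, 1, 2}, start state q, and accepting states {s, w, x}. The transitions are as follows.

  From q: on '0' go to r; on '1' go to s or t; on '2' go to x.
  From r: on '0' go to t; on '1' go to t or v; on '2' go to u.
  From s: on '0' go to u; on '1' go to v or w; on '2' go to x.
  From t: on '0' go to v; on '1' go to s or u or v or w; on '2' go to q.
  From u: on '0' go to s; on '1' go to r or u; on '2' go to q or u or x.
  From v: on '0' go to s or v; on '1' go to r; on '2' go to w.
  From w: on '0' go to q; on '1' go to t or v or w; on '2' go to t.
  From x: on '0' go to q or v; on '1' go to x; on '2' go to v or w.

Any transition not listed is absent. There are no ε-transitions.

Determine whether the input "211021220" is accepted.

No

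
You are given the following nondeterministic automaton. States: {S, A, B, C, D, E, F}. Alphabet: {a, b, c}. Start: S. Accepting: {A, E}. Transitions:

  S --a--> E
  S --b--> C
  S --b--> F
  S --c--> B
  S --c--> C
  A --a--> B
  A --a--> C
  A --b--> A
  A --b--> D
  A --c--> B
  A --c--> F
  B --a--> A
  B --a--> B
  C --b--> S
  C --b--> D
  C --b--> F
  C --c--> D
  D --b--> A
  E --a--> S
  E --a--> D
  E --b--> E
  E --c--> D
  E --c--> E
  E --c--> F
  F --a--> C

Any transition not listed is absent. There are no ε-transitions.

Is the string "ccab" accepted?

Start in {S}.
Read 'c': S→{B, C}; now {B, C}.
Read 'c': B→∅, C→{D}; now {D}.
Read 'a': D→∅; now ∅.
The set is empty and remains empty for the remaining 1 symbol.
The final set ∅ contains no accepting state.

No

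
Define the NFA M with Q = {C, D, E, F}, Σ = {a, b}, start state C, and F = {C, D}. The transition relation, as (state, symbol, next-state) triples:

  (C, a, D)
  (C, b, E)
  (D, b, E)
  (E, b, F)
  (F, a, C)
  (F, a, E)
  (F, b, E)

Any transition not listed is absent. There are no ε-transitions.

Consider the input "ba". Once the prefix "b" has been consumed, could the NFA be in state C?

No

Start in {C}.
Read 'b': {C} → {E}.
State C is not in {E}.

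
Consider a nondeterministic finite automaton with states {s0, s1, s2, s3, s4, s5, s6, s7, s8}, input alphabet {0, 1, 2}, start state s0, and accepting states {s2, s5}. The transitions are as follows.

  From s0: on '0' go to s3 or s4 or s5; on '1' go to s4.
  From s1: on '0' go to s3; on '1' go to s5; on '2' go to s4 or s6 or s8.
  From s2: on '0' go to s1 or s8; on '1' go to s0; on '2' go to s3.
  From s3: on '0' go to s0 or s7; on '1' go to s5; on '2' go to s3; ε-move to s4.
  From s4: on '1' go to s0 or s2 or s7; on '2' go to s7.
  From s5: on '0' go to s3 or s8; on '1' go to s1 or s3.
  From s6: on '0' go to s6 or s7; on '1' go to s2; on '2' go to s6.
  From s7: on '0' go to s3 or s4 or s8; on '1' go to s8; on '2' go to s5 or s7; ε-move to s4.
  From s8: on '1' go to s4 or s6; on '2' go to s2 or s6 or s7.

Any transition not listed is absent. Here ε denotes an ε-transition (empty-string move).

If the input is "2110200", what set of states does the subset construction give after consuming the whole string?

Start in {s0}.
Read '2': s0→∅; now ∅.
The set is empty and remains empty for the remaining 6 symbols.

∅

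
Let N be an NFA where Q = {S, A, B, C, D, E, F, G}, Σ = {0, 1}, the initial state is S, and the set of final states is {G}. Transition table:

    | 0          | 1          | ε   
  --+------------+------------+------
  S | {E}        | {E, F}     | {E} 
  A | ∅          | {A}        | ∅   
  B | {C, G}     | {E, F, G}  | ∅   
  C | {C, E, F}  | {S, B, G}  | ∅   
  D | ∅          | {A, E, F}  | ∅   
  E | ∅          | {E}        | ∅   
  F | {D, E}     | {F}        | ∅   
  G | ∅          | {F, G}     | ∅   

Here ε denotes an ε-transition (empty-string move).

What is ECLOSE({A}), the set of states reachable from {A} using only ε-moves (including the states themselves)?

Begin with {A}.
No ε-moves leave this set, so the closure equals the set itself.

{A}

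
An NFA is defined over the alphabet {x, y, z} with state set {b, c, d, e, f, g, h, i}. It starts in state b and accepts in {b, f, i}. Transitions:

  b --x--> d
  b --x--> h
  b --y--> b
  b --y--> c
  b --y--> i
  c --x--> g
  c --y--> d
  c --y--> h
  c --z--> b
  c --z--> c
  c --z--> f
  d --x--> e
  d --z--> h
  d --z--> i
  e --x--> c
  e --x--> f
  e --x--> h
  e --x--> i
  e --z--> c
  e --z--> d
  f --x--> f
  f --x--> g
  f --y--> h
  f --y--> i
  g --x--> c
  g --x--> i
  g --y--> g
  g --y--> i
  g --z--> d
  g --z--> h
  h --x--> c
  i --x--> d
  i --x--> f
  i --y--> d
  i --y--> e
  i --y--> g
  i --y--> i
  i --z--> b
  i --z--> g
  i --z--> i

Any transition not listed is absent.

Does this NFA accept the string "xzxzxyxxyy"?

Yes

Start in {b}.
Read 'x': b→{d, h}; now {d, h}.
Read 'z': d→{h, i}, h→∅; now {h, i}.
Read 'x': h→{c}, i→{d, f}; now {c, d, f}.
Read 'z': c→{b, c, f}, d→{h, i}, f→∅; now {b, c, f, h, i}.
Read 'x': b→{d, h}, c→{g}, f→{f, g}, h→{c}, i→{d, f}; now {c, d, f, g, h}.
Read 'y': c→{d, h}, d→∅, f→{h, i}, g→{g, i}, h→∅; now {d, g, h, i}.
Read 'x': d→{e}, g→{c, i}, h→{c}, i→{d, f}; now {c, d, e, f, i}.
Read 'x': c→{g}, d→{e}, e→{c, f, h, i}, f→{f, g}, i→{d, f}; now {c, d, e, f, g, h, i}.
Read 'y': c→{d, h}, d→∅, e→∅, f→{h, i}, g→{g, i}, h→∅, i→{d, e, g, i}; now {d, e, g, h, i}.
Read 'y': d→∅, e→∅, g→{g, i}, h→∅, i→{d, e, g, i}; now {d, e, g, i}.
The final set {d, e, g, i} contains the accepting state i.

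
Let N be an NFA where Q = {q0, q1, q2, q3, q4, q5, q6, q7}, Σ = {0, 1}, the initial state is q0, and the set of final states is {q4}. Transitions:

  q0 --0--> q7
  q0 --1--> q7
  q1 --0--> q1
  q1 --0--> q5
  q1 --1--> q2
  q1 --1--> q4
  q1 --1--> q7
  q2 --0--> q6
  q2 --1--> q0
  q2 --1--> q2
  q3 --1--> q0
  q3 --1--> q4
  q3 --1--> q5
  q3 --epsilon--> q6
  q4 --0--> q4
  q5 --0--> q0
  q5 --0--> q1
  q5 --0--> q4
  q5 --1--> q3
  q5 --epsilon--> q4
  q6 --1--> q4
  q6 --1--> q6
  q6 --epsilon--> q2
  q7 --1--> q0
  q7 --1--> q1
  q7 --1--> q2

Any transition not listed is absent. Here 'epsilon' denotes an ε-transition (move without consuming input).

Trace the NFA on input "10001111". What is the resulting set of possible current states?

∅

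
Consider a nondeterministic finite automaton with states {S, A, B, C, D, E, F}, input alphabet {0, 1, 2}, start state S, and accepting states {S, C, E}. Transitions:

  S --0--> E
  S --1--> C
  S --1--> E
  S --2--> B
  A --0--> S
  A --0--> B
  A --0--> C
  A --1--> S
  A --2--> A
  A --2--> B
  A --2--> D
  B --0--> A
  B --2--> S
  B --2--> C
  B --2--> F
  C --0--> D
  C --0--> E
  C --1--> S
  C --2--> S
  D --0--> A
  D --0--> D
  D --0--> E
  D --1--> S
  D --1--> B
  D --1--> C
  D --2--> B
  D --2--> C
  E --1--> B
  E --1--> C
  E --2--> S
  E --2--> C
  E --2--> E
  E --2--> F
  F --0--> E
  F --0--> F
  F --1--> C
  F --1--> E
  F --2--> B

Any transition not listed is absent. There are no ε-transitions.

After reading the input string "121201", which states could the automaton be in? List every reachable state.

{S, B, C, E}

Start in {S}.
Read '1': S→{C, E}; now {C, E}.
Read '2': C→{S}, E→{S, C, E, F}; now {S, C, E, F}.
Read '1': S→{C, E}, C→{S}, E→{B, C}, F→{C, E}; now {S, B, C, E}.
Read '2': S→{B}, B→{S, C, F}, C→{S}, E→{S, C, E, F}; now {S, B, C, E, F}.
Read '0': S→{E}, B→{A}, C→{D, E}, E→∅, F→{E, F}; now {A, D, E, F}.
Read '1': A→{S}, D→{S, B, C}, E→{B, C}, F→{C, E}; now {S, B, C, E}.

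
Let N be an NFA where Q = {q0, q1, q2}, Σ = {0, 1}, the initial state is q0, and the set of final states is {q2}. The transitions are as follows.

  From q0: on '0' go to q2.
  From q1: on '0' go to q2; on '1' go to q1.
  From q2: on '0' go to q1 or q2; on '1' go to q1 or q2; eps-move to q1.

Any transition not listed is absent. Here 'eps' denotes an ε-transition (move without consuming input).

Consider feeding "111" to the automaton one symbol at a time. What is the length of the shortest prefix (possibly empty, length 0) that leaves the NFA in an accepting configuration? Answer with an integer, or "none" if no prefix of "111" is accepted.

none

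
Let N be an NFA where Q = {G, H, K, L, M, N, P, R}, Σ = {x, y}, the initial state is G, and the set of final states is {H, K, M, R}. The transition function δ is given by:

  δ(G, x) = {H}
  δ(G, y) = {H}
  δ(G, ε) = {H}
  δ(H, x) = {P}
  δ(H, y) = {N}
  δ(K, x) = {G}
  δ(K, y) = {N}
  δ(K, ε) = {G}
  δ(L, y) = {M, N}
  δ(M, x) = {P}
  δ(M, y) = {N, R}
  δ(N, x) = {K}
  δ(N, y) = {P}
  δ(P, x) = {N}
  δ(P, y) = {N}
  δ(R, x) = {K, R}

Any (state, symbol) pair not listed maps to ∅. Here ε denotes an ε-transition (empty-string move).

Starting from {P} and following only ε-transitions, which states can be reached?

{P}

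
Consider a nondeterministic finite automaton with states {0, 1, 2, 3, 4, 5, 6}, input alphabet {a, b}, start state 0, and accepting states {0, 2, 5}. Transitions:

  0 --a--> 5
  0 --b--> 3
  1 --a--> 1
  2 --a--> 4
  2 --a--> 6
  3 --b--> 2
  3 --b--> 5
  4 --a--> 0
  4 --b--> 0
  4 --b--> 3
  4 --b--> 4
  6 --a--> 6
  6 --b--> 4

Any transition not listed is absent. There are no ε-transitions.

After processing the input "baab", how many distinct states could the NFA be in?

Start in {0}.
Read 'b': {0} → {3}.
Read 'a': {3} → ∅.
The set is empty and remains empty for the remaining 2 symbols.
That set has 0 states.

0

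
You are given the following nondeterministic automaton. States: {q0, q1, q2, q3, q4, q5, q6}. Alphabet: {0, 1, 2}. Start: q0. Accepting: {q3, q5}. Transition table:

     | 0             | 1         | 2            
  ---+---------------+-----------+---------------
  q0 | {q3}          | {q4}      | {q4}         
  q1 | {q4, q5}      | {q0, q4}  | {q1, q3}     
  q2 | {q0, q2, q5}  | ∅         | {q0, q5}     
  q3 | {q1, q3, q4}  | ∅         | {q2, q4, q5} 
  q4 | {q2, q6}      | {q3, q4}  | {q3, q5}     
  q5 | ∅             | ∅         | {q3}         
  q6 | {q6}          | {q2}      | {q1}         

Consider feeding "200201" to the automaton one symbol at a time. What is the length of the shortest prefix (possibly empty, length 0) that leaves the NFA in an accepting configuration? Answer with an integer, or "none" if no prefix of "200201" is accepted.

Start in {q0}.
Read '2': {q0} → {q4}.
Read '0': {q4} → {q2, q6}.
Read '0': {q2, q6} → {q0, q2, q5, q6}.
None of the earlier sets intersect F, but {q0, q2, q5, q6} does.

3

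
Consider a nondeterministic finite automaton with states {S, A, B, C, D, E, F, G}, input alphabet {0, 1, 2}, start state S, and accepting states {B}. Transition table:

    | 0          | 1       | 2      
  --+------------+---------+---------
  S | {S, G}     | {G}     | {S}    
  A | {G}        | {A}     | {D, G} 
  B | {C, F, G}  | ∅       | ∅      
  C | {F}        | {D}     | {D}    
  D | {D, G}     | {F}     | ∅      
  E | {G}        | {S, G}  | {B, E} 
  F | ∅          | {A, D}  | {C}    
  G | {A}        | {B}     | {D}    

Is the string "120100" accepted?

No

Start in {S}.
Read '1': S→{G}; now {G}.
Read '2': G→{D}; now {D}.
Read '0': D→{D, G}; now {D, G}.
Read '1': D→{F}, G→{B}; now {B, F}.
Read '0': B→{C, F, G}, F→∅; now {C, F, G}.
Read '0': C→{F}, F→∅, G→{A}; now {A, F}.
The final set {A, F} contains no accepting state.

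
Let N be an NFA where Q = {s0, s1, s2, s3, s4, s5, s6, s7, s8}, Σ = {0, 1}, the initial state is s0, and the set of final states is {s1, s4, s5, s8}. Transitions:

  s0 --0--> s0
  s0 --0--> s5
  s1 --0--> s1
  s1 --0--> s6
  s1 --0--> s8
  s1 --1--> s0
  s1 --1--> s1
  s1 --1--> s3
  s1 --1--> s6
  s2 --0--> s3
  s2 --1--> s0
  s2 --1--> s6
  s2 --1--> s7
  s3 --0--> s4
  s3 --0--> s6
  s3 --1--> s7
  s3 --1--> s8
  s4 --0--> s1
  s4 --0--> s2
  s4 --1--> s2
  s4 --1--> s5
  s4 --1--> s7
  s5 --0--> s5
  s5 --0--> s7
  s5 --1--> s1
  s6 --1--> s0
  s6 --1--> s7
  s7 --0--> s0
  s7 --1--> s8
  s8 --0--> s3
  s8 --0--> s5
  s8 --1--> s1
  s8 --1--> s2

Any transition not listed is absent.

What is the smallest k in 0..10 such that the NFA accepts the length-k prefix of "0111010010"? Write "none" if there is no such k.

1

Start in {s0}.
Read '0': {s0} → {s0, s5}.
None of the earlier sets intersect F, but {s0, s5} does.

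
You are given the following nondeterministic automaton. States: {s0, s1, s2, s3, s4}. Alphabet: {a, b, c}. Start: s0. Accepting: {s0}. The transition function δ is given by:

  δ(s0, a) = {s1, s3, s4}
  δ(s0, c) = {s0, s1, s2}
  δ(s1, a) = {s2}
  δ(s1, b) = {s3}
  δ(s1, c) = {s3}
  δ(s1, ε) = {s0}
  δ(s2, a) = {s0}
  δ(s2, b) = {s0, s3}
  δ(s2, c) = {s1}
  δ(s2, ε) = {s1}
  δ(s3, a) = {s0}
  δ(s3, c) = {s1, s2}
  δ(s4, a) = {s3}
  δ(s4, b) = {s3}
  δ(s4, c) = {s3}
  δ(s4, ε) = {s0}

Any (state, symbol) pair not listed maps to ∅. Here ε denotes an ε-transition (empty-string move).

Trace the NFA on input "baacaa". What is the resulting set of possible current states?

Start in {s0}.
Read 'b': {s0} → ∅.
The set is empty and remains empty for the remaining 5 symbols.

∅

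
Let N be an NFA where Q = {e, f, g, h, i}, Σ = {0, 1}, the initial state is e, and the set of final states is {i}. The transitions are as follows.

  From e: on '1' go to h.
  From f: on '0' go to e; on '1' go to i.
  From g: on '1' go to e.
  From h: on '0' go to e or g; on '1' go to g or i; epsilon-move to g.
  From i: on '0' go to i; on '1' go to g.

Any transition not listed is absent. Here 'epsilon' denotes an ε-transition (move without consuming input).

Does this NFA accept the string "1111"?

Start in {e}.
Read '1': {e} → {g, h}.
Read '1': {g, h} → {e, g, i}.
Read '1': {e, g, i} → {e, g, h}.
Read '1': {e, g, h} → {e, g, h, i}.
The final set {e, g, h, i} contains the accepting state i.

Yes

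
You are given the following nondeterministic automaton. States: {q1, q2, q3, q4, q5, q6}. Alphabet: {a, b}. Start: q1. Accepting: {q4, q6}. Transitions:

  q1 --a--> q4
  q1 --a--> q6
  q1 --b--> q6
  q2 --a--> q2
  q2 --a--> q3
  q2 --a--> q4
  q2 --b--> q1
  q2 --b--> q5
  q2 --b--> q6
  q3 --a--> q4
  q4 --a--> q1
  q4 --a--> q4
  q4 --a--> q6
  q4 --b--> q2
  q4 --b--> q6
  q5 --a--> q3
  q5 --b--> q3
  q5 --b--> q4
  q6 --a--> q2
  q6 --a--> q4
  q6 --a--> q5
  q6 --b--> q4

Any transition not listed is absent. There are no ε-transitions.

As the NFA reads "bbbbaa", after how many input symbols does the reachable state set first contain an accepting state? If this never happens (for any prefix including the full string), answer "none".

1

Start in {q1}.
Read 'b': {q1} → {q6}.
None of the earlier sets intersect F, but {q6} does.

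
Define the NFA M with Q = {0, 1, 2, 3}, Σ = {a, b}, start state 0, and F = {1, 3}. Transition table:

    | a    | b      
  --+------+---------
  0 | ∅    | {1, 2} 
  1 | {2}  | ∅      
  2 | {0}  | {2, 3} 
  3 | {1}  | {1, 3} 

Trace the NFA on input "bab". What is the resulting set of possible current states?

{1, 2, 3}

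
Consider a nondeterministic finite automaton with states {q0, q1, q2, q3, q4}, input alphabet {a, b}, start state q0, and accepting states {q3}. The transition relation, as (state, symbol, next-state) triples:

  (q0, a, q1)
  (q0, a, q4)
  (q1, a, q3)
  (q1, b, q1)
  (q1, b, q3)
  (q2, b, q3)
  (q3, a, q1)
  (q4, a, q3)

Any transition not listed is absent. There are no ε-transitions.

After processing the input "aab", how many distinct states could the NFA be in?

0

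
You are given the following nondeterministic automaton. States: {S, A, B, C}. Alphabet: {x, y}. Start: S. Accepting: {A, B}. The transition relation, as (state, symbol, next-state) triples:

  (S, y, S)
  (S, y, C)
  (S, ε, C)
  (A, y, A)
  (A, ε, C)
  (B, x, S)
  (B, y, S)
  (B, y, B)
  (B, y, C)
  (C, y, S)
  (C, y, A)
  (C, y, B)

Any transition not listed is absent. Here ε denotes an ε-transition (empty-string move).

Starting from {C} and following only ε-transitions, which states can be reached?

Begin with {C}.
No ε-moves leave this set, so the closure equals the set itself.

{C}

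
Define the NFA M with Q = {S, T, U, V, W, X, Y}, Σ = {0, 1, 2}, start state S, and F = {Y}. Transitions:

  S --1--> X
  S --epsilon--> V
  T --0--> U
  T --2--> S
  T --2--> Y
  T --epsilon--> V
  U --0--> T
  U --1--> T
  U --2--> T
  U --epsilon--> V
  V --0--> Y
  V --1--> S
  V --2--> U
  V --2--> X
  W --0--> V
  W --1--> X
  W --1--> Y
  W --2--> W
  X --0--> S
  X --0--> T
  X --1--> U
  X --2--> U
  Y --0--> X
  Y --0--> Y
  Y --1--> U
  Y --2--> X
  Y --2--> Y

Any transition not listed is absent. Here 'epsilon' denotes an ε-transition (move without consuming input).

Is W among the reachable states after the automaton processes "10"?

Start: ε-closure({S}) = {S, V}.
Read '1': S→{X}, V→{S}; union {S, X}; ε-closure = {S, V, X}.
Read '0': S→∅, V→{Y}, X→{S, T}; union {S, T, Y}; ε-closure = {S, T, V, Y}.
State W is not in {S, T, V, Y}.

No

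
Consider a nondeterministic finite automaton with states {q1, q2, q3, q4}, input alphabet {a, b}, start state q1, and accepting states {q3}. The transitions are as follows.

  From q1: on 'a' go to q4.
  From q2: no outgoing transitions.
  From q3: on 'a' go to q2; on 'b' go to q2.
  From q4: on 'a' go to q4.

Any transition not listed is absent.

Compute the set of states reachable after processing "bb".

∅

Start in {q1}.
Read 'b': {q1} → ∅.
The set is empty and remains empty for the remaining 1 symbol.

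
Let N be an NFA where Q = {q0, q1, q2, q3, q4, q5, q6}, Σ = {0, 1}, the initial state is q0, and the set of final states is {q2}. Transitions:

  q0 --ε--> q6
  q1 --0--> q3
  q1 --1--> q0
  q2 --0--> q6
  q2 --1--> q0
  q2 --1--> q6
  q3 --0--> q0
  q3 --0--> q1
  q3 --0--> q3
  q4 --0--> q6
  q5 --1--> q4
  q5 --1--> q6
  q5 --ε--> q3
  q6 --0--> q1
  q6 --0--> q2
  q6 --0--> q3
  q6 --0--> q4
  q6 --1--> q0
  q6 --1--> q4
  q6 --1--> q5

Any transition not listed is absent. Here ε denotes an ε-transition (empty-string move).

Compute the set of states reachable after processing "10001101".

Start: ε-closure({q0}) = {q0, q6}.
Read '1': q0→∅, q6→{q0, q4, q5}; union {q0, q4, q5}; ε-closure = {q0, q3, q4, q5, q6}.
Read '0': q0→∅, q3→{q0, q1, q3}, q4→{q6}, q5→∅, q6→{q1, q2, q3, q4}; now {q0, q1, q2, q3, q4, q6}.
Read '0': q0→∅, q1→{q3}, q2→{q6}, q3→{q0, q1, q3}, q4→{q6}, q6→{q1, q2, q3, q4}; now {q0, q1, q2, q3, q4, q6}.
Read '0': q0→∅, q1→{q3}, q2→{q6}, q3→{q0, q1, q3}, q4→{q6}, q6→{q1, q2, q3, q4}; now {q0, q1, q2, q3, q4, q6}.
Read '1': q0→∅, q1→{q0}, q2→{q0, q6}, q3→∅, q4→∅, q6→{q0, q4, q5}; union {q0, q4, q5, q6}; ε-closure = {q0, q3, q4, q5, q6}.
Read '1': q0→∅, q3→∅, q4→∅, q5→{q4, q6}, q6→{q0, q4, q5}; union {q0, q4, q5, q6}; ε-closure = {q0, q3, q4, q5, q6}.
Read '0': q0→∅, q3→{q0, q1, q3}, q4→{q6}, q5→∅, q6→{q1, q2, q3, q4}; now {q0, q1, q2, q3, q4, q6}.
Read '1': q0→∅, q1→{q0}, q2→{q0, q6}, q3→∅, q4→∅, q6→{q0, q4, q5}; union {q0, q4, q5, q6}; ε-closure = {q0, q3, q4, q5, q6}.

{q0, q3, q4, q5, q6}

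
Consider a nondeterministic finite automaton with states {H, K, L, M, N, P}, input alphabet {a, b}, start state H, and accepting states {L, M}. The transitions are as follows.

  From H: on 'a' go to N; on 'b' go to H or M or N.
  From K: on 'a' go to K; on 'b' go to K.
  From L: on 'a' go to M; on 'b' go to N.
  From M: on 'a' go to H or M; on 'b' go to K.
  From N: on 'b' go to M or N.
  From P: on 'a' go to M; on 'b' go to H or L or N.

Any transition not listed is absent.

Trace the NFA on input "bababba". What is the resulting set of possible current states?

Start in {H}.
Read 'b': H→{H, M, N}; now {H, M, N}.
Read 'a': H→{N}, M→{H, M}, N→∅; now {H, M, N}.
Read 'b': H→{H, M, N}, M→{K}, N→{M, N}; now {H, K, M, N}.
Read 'a': H→{N}, K→{K}, M→{H, M}, N→∅; now {H, K, M, N}.
Read 'b': H→{H, M, N}, K→{K}, M→{K}, N→{M, N}; now {H, K, M, N}.
Read 'b': H→{H, M, N}, K→{K}, M→{K}, N→{M, N}; now {H, K, M, N}.
Read 'a': H→{N}, K→{K}, M→{H, M}, N→∅; now {H, K, M, N}.

{H, K, M, N}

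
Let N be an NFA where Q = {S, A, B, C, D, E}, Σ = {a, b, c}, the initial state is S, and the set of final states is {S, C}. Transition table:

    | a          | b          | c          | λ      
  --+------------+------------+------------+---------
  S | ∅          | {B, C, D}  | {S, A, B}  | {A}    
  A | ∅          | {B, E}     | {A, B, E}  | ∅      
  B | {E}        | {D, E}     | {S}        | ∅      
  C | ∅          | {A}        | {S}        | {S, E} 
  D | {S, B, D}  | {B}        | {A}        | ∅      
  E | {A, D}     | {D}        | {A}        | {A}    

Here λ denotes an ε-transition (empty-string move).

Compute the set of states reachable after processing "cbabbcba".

Start: ε-closure({S}) = {S, A}.
Read 'c': {S, A} → {S, A, B, E}.
Read 'b': {S, A, B, E} → {S, A, B, C, D, E}.
Read 'a': {S, A, B, C, D, E} → {S, A, B, D, E}.
Read 'b': {S, A, B, D, E} → {S, A, B, C, D, E}.
Read 'b': {S, A, B, C, D, E} → {S, A, B, C, D, E}.
Read 'c': {S, A, B, C, D, E} → {S, A, B, E}.
Read 'b': {S, A, B, E} → {S, A, B, C, D, E}.
Read 'a': {S, A, B, C, D, E} → {S, A, B, D, E}.

{S, A, B, D, E}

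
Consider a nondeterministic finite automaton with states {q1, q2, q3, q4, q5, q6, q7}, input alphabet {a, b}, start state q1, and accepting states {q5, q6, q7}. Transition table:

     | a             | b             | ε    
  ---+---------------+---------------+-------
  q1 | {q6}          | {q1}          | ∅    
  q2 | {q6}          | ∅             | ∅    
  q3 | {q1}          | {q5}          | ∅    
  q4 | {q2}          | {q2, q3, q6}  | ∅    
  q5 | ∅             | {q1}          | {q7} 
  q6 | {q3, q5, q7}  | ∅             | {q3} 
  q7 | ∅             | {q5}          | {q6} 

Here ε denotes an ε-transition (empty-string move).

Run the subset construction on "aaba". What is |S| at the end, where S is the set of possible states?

5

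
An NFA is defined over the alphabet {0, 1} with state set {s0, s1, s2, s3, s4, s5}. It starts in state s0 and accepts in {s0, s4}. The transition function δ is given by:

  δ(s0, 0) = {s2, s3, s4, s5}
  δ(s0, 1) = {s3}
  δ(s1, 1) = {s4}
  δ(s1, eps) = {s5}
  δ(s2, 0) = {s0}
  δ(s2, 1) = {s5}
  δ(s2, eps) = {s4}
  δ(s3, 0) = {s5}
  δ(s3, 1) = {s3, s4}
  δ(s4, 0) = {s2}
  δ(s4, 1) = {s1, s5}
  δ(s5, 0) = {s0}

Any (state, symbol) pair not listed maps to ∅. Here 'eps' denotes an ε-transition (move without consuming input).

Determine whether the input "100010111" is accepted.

Start in {s0}.
Read '1': {s0} → {s3}.
Read '0': {s3} → {s5}.
Read '0': {s5} → {s0}.
Read '0': {s0} → {s2, s3, s4, s5}.
Read '1': {s2, s3, s4, s5} → {s1, s3, s4, s5}.
Read '0': {s1, s3, s4, s5} → {s0, s2, s4, s5}.
Read '1': {s0, s2, s4, s5} → {s1, s3, s5}.
Read '1': {s1, s3, s5} → {s3, s4}.
Read '1': {s3, s4} → {s1, s3, s4, s5}.
The final set {s1, s3, s4, s5} contains the accepting state s4.

Yes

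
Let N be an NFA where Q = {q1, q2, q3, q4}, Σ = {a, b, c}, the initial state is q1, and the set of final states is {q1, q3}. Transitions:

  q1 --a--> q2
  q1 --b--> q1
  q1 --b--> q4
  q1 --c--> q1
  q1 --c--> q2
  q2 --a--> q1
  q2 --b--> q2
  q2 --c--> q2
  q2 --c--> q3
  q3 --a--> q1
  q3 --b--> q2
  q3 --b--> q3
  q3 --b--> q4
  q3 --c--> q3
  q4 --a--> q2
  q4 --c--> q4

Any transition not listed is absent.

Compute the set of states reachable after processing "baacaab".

{q1, q2, q4}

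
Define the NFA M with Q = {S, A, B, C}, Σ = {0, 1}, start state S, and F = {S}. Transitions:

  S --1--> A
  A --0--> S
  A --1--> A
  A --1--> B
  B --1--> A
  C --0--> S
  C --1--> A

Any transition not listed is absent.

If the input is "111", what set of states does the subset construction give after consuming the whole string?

Start in {S}.
Read '1': S→{A}; now {A}.
Read '1': A→{A, B}; now {A, B}.
Read '1': A→{A, B}, B→{A}; now {A, B}.

{A, B}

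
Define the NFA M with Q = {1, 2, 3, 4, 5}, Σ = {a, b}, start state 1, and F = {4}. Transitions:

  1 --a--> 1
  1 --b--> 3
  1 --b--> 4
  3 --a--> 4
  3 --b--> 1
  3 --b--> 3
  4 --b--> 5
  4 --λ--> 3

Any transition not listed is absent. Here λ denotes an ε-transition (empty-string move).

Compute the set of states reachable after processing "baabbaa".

Start in {1}.
Read 'b': {1} → {3, 4}.
Read 'a': {3, 4} → {3, 4}.
Read 'a': {3, 4} → {3, 4}.
Read 'b': {3, 4} → {1, 3, 5}.
Read 'b': {1, 3, 5} → {1, 3, 4}.
Read 'a': {1, 3, 4} → {1, 3, 4}.
Read 'a': {1, 3, 4} → {1, 3, 4}.

{1, 3, 4}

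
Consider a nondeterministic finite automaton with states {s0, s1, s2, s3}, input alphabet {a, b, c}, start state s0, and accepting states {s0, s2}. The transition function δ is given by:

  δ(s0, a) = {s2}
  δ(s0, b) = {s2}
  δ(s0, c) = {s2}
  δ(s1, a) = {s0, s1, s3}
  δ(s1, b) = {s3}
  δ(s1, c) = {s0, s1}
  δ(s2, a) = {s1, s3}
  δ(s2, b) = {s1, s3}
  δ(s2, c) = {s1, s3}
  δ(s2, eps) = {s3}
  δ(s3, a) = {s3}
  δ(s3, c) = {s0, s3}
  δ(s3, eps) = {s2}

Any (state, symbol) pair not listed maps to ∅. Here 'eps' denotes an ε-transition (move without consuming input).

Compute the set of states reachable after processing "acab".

Start in {s0}.
Read 'a': {s0} → {s2, s3}.
Read 'c': {s2, s3} → {s0, s1, s2, s3}.
Read 'a': {s0, s1, s2, s3} → {s0, s1, s2, s3}.
Read 'b': {s0, s1, s2, s3} → {s1, s2, s3}.

{s1, s2, s3}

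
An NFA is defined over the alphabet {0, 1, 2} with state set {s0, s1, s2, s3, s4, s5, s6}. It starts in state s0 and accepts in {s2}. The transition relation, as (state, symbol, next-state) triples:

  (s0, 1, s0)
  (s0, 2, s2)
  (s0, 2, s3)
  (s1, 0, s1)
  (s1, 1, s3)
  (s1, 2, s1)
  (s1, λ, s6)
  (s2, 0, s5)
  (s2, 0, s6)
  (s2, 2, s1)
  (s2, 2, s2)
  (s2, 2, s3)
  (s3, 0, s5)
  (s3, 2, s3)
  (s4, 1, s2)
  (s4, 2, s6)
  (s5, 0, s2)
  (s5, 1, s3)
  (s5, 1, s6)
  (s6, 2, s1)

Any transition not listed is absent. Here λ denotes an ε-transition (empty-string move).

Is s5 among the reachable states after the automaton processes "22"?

No

Start in {s0}.
Read '2': {s0} → {s2, s3}.
Read '2': {s2, s3} → {s1, s2, s3, s6}.
State s5 is not in {s1, s2, s3, s6}.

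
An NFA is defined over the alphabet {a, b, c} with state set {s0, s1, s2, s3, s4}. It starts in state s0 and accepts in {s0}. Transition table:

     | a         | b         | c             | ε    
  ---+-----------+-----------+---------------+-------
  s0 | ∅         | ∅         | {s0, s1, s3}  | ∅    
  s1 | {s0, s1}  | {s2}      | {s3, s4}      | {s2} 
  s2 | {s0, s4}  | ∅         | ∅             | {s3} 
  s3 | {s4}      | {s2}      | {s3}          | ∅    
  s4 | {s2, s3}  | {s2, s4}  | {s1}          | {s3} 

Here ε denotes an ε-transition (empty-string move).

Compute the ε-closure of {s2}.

Begin with {s2}.
ε-move s2 → s3; add s3.

{s2, s3}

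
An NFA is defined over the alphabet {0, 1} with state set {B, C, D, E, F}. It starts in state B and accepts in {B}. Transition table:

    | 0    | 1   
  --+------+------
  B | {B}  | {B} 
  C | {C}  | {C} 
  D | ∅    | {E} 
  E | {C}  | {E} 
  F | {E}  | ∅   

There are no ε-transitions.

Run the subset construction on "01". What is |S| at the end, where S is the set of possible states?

Start in {B}.
Read '0': {B} → {B}.
Read '1': {B} → {B}.
That set has 1 state.

1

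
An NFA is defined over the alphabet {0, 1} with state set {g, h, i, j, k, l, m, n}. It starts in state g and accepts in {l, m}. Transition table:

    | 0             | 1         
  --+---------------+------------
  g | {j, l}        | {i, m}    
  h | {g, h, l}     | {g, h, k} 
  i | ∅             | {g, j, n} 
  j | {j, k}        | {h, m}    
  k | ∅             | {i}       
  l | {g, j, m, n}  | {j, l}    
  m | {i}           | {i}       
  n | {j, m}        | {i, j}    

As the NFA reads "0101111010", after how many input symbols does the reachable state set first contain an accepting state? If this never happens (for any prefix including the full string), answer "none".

Start in {g}.
Read '0': {g} → {j, l}.
None of the earlier sets intersect F, but {j, l} does.

1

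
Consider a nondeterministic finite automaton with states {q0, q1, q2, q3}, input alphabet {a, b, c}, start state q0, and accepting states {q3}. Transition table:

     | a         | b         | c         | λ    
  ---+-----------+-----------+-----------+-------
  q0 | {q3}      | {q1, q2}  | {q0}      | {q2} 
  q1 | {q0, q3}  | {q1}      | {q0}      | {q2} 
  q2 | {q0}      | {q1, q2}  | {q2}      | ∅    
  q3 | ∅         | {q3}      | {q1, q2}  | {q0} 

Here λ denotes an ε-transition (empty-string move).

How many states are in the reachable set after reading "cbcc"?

2

Start: ε-closure({q0}) = {q0, q2}.
Read 'c': {q0, q2} → {q0, q2}.
Read 'b': {q0, q2} → {q1, q2}.
Read 'c': {q1, q2} → {q0, q2}.
Read 'c': {q0, q2} → {q0, q2}.
That set has 2 states.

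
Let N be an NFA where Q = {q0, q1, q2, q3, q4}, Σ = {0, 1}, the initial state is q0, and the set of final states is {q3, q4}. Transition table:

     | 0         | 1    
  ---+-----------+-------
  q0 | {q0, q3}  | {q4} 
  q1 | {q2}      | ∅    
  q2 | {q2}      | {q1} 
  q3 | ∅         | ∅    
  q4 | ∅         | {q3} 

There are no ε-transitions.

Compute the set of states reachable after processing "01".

{q4}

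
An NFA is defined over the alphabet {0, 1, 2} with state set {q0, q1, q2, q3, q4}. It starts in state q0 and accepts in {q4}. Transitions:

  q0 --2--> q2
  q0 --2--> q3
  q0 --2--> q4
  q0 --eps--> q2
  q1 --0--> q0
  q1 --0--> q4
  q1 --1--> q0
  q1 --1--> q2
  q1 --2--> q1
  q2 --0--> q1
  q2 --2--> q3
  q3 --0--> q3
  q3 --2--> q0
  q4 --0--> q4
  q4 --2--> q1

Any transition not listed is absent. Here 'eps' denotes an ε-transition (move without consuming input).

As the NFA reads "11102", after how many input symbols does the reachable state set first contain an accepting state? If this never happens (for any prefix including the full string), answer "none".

none

Start: ε-closure({q0}) = {q0, q2}.
Read '1': {q0, q2} → ∅.
The set is empty and remains empty for the remaining 4 symbols.
No reachable set along the way intersects F.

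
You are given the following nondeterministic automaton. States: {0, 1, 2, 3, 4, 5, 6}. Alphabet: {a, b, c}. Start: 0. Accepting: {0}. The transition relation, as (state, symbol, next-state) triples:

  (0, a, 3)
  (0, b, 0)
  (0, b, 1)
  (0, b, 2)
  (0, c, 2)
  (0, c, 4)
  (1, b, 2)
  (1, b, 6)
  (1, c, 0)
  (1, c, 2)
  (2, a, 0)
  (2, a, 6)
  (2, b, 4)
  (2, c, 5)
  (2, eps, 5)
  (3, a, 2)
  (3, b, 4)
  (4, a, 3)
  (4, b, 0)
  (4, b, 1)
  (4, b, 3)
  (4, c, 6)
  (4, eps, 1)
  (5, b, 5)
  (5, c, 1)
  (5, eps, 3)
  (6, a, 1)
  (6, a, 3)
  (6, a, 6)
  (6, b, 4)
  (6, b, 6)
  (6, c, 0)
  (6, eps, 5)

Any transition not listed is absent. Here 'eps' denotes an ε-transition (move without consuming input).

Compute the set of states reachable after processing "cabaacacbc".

{0, 1, 2, 3, 4, 5, 6}

Start in {0}.
Read 'c': {0} → {1, 2, 3, 4, 5}.
Read 'a': {1, 2, 3, 4, 5} → {0, 2, 3, 5, 6}.
Read 'b': {0, 2, 3, 5, 6} → {0, 1, 2, 3, 4, 5, 6}.
Read 'a': {0, 1, 2, 3, 4, 5, 6} → {0, 1, 2, 3, 5, 6}.
Read 'a': {0, 1, 2, 3, 5, 6} → {0, 1, 2, 3, 5, 6}.
Read 'c': {0, 1, 2, 3, 5, 6} → {0, 1, 2, 3, 4, 5}.
Read 'a': {0, 1, 2, 3, 4, 5} → {0, 2, 3, 5, 6}.
Read 'c': {0, 2, 3, 5, 6} → {0, 1, 2, 3, 4, 5}.
Read 'b': {0, 1, 2, 3, 4, 5} → {0, 1, 2, 3, 4, 5, 6}.
Read 'c': {0, 1, 2, 3, 4, 5, 6} → {0, 1, 2, 3, 4, 5, 6}.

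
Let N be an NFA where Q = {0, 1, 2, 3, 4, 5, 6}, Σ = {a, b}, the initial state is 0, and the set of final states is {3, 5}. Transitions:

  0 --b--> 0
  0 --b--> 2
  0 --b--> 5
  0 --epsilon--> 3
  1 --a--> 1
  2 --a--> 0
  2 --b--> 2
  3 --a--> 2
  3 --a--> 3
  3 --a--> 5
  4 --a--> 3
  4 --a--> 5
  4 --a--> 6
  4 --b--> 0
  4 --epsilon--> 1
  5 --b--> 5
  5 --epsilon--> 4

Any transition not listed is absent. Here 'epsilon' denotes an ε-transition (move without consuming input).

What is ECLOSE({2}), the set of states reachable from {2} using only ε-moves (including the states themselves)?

Begin with {2}.
No ε-moves leave this set, so the closure equals the set itself.

{2}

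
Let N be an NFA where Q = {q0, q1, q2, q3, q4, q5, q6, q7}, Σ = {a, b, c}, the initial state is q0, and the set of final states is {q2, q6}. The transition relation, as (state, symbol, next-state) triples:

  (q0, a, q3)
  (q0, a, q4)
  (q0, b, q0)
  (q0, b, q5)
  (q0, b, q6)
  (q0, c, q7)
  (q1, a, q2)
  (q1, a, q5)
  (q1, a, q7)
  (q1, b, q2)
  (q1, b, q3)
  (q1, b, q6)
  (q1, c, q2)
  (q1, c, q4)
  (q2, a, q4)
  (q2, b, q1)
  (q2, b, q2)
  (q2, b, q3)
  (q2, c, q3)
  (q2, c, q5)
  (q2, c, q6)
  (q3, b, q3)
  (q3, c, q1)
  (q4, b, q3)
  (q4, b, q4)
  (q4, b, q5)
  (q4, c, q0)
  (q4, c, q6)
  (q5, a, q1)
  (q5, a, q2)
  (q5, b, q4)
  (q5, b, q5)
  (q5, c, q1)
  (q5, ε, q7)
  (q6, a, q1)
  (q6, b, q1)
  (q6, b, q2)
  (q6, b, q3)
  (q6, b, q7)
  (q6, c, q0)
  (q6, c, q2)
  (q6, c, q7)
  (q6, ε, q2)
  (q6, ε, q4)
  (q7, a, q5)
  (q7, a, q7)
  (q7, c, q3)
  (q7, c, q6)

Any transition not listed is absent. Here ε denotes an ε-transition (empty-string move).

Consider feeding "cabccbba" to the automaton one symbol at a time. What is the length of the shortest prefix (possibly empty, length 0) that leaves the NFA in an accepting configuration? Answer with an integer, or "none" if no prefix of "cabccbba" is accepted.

4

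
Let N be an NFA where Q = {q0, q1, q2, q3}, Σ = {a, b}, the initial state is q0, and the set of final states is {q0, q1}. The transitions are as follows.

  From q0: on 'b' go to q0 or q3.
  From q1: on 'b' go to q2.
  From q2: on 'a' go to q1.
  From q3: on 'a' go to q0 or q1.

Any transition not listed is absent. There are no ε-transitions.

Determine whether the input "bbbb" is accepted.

Yes

Start in {q0}.
Read 'b': q0→{q0, q3}; now {q0, q3}.
Read 'b': q0→{q0, q3}, q3→∅; now {q0, q3}.
Read 'b': q0→{q0, q3}, q3→∅; now {q0, q3}.
Read 'b': q0→{q0, q3}, q3→∅; now {q0, q3}.
The final set {q0, q3} contains the accepting state q0.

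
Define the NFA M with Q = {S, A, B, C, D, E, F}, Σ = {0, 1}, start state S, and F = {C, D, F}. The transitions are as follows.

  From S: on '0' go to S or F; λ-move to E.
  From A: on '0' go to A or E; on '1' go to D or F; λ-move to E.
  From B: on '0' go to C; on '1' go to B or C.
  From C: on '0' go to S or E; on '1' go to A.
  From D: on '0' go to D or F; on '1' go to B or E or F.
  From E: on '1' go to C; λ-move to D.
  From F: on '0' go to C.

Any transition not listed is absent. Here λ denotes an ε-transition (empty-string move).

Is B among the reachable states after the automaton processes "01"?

Start: ε-closure({S}) = {S, D, E}.
Read '0': {S, D, E} → {S, D, E, F}.
Read '1': {S, D, E, F} → {B, C, D, E, F}.
State B is in {B, C, D, E, F}.

Yes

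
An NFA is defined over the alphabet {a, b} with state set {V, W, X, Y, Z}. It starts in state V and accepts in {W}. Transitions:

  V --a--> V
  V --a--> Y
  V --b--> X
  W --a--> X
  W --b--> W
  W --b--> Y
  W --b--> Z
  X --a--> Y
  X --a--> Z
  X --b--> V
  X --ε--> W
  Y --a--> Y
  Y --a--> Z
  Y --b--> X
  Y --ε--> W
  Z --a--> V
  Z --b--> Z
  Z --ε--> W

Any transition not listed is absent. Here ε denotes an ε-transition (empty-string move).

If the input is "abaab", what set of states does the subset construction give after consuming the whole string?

{V, W, X, Y, Z}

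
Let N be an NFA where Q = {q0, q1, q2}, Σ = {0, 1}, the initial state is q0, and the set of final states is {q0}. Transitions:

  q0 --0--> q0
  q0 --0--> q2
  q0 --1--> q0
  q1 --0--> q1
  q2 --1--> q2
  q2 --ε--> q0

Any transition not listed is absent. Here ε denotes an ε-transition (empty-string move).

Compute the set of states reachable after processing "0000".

{q0, q2}

Start in {q0}.
Read '0': q0→{q0, q2}; now {q0, q2}.
Read '0': q0→{q0, q2}, q2→∅; now {q0, q2}.
Read '0': q0→{q0, q2}, q2→∅; now {q0, q2}.
Read '0': q0→{q0, q2}, q2→∅; now {q0, q2}.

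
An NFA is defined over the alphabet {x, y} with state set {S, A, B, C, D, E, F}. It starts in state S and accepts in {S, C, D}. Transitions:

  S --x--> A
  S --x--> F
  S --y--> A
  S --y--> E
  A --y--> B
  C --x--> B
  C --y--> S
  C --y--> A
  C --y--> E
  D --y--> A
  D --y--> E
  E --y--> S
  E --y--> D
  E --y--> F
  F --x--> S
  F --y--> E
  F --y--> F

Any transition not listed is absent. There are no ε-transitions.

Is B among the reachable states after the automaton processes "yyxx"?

No

Start in {S}.
Read 'y': S→{A, E}; now {A, E}.
Read 'y': A→{B}, E→{S, D, F}; now {S, B, D, F}.
Read 'x': S→{A, F}, B→∅, D→∅, F→{S}; now {S, A, F}.
Read 'x': S→{A, F}, A→∅, F→{S}; now {S, A, F}.
State B is not in {S, A, F}.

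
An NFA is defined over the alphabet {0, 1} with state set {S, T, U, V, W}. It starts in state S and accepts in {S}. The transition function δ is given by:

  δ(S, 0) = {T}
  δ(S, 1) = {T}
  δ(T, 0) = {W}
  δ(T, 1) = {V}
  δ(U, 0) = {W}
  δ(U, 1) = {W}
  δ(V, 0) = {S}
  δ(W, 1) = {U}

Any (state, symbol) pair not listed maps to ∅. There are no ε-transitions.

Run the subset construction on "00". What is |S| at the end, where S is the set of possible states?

1

Start in {S}.
Read '0': {S} → {T}.
Read '0': {T} → {W}.
That set has 1 state.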